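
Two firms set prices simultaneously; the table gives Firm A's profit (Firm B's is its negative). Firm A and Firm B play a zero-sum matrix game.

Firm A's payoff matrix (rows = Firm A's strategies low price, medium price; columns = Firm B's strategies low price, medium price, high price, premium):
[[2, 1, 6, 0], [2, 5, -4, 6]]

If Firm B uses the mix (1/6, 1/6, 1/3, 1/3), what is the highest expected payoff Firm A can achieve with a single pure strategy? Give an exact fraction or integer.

5/2

low price: (2)·(1/6) + (1)·(1/6) + (6)·(1/3) + (0)·(1/3) = 5/2.
medium price: (2)·(1/6) + (5)·(1/6) + (-4)·(1/3) + (6)·(1/3) = 11/6.
The best pure response is low price with expected payoff 5/2.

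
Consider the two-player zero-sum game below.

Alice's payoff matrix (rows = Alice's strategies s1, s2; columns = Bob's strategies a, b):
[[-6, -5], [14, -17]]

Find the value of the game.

Row minima are -6 and -17, so Alice's maximin is -6; column maxima are 14 and -5, so Bob's minimax is -5. These differ, so the equilibrium is in mixed strategies.
Let Alice play s1 with probability p. Bob is indifferent when −6p + 14(1−p) = −5p − 17(1−p), giving p = 31/32.
Let Bob play a with probability q. Alice is indifferent when −6q − 5(1−q) = 14q − 17(1−q), giving q = 3/8.
The value is -6·(3/8) + (-5)·(5/8) = -43/8.

-43/8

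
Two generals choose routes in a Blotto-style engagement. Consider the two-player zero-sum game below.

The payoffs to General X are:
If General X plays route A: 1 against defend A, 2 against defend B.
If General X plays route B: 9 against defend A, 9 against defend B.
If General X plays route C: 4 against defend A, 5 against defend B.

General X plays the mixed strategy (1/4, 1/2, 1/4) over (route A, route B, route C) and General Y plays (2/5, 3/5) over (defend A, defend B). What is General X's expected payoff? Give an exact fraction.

121/20

Against (2/5, 3/5), each row's expected payoff is route A: 8/5; route B: 9; route C: 23/5.
Taking the (1/4, 1/2, 1/4)-weighted average: (1/4)·(8/5) + (1/2)·(9) + (1/4)·(23/5) = 121/20.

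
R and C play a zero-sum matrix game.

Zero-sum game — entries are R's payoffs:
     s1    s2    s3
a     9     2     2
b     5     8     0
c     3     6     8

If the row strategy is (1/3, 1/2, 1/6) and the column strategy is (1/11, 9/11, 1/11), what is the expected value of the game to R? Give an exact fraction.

59/11

Against (1/11, 9/11, 1/11), each row's expected payoff is a: 29/11; b: 7; c: 65/11.
Taking the (1/3, 1/2, 1/6)-weighted average: (1/3)·(29/11) + (1/2)·(7) + (1/6)·(65/11) = 59/11.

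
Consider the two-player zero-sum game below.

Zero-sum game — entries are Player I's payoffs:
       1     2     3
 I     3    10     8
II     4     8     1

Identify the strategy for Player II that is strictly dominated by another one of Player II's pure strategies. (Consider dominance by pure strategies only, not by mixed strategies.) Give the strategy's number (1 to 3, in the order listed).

Player II prefers columns that give Player I less. Compare 2 with 1: 3 < 10, 4 < 8.
So 1 strictly dominates 2 for Player II; 2 is strictly dominated.

2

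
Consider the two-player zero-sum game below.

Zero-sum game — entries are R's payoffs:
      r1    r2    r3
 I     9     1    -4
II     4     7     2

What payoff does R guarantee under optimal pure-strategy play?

Row minima: -4, 2 → R's maximin is 2.
Column maxima: 9, 7, 2 → C's minimax is 2.
They coincide at (II, r3), so the value is 2.

2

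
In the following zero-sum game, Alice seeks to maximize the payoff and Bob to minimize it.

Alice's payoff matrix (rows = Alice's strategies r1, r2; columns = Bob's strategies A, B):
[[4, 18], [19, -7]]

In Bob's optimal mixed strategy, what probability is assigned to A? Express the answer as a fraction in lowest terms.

5/8

Row minima are 4 and -7, so Alice's maximin is 4; column maxima are 19 and 18, so Bob's minimax is 18. These differ, so the equilibrium is in mixed strategies.
Let Bob play A with probability q. Alice is indifferent when 4q + 18(1−q) = 19q − 7(1−q), giving q = 5/8.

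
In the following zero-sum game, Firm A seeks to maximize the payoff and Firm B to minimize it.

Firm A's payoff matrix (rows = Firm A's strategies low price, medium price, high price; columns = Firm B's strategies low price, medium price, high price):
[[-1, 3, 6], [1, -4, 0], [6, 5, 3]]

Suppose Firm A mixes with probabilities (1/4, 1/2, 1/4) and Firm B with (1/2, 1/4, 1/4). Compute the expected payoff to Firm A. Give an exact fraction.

23/16

Against (1/2, 1/4, 1/4), each row's expected payoff is low price: 7/4; medium price: -1/2; high price: 5.
Taking the (1/4, 1/2, 1/4)-weighted average: (1/4)·(7/4) + (1/2)·(-1/2) + (1/4)·(5) = 23/16.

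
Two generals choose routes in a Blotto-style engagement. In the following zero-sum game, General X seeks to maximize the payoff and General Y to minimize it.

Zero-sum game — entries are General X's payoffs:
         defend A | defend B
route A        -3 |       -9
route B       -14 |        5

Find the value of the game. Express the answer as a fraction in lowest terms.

-141/25

Row minima are -9 and -14, so General X's maximin is -9; column maxima are -3 and 5, so General Y's minimax is -3. These differ, so the equilibrium is in mixed strategies.
Let General X play route A with probability p. General Y is indifferent when −3p − 14(1−p) = −9p + 5(1−p), giving p = 19/25.
Let General Y play defend A with probability q. General X is indifferent when −3q − 9(1−q) = −14q + 5(1−q), giving q = 14/25.
The value is -3·(14/25) + (-9)·(11/25) = -141/25.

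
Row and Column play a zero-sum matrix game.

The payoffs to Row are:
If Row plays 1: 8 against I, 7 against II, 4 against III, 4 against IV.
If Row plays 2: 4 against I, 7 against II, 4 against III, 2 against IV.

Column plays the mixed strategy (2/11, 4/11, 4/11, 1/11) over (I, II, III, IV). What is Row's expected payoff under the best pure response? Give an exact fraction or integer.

1: (8)·(2/11) + (7)·(4/11) + (4)·(4/11) + (4)·(1/11) = 64/11.
2: (4)·(2/11) + (7)·(4/11) + (4)·(4/11) + (2)·(1/11) = 54/11.
The best pure response is 1 with expected payoff 64/11.

64/11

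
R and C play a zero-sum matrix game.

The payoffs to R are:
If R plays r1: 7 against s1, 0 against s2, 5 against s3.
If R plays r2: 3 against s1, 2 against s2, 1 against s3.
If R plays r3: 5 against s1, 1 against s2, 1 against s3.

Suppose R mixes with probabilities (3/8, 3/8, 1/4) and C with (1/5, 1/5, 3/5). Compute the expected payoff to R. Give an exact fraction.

Against (1/5, 1/5, 3/5), each row's expected payoff is r1: 22/5; r2: 8/5; r3: 9/5.
Taking the (3/8, 3/8, 1/4)-weighted average: (3/8)·(22/5) + (3/8)·(8/5) + (1/4)·(9/5) = 27/10.

27/10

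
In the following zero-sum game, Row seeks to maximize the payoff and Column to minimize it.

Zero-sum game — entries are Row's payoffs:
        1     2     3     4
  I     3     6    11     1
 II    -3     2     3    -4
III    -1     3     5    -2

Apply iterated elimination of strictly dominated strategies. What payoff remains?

Column 2 is strictly dominated by 1 for Column (3<6, -3<2, -1<3); eliminate 2.
Row II is strictly dominated by row I (3>-3, 11>3, 1>-4); eliminate II.
Column 3 is strictly dominated by 1 for Column (3<11, -1<5); eliminate 3.
Column 1 is strictly dominated by 4 for Column (1<3, -2<-1); eliminate 1.
Row III is strictly dominated by row I (1>-2); eliminate III.
Only (I, 4) remains, with payoff 1.

1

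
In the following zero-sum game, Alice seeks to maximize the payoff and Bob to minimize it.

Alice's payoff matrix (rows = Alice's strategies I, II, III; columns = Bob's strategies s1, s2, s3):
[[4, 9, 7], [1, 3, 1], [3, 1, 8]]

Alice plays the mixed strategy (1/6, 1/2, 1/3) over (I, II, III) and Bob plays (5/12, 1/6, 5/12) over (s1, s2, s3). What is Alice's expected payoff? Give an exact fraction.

235/72

Against (5/12, 1/6, 5/12), each row's expected payoff is I: 73/12; II: 4/3; III: 19/4.
Taking the (1/6, 1/2, 1/3)-weighted average: (1/6)·(73/12) + (1/2)·(4/3) + (1/3)·(19/4) = 235/72.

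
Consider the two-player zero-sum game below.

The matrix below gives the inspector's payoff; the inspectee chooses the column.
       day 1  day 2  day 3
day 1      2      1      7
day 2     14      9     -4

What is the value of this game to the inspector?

Column day 1 is strictly dominated by day 2 for the inspectee (it gives the inspector more in every row).
The remaining 2×2 game on (day 1, day 2) × (day 2, day 3) has no saddle point. Let the inspector play day 1 with probability p; indifference gives p + 9(1−p) = 7p − 4(1−p), so p = 13/19.
Similarly the inspectee's optimal q on day 2 is 11/19, and the value is 1·(11/19) + (7)·(8/19) = 67/19.

67/19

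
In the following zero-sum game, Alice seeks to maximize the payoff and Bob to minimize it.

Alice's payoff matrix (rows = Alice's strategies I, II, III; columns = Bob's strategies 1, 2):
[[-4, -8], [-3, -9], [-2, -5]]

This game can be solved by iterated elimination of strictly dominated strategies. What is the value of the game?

-5

Row I is strictly dominated by row III (-2>-4, -5>-8); eliminate I.
Column 1 is strictly dominated by 2 for Bob (-9<-3, -5<-2); eliminate 1.
Row II is strictly dominated by row III (-5>-9); eliminate II.
Only (III, 2) remains, with payoff -5.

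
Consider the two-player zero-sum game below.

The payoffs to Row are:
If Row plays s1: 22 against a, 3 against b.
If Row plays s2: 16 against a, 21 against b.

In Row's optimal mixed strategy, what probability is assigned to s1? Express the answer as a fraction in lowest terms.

Row minima are 3 and 16, so Row's maximin is 16; column maxima are 22 and 21, so Column's minimax is 21. These differ, so the equilibrium is in mixed strategies.
Let Row play s1 with probability p. Column is indifferent when 22p + 16(1−p) = 3p + 21(1−p), giving p = 5/24.

5/24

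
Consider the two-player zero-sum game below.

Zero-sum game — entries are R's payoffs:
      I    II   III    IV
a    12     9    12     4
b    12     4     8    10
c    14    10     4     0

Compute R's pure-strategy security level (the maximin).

4

The worst-case payoff for each row is a: 4, b: 4, c: 0.
The best of these is 4.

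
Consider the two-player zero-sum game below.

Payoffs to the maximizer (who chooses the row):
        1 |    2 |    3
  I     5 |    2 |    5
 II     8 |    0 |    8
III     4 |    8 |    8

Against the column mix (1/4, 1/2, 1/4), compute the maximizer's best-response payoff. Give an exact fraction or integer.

7

I: (5)·(1/4) + (2)·(1/2) + (5)·(1/4) = 7/2.
II: (8)·(1/4) + (0)·(1/2) + (8)·(1/4) = 4.
III: (4)·(1/4) + (8)·(1/2) + (8)·(1/4) = 7.
The best pure response is III with expected payoff 7.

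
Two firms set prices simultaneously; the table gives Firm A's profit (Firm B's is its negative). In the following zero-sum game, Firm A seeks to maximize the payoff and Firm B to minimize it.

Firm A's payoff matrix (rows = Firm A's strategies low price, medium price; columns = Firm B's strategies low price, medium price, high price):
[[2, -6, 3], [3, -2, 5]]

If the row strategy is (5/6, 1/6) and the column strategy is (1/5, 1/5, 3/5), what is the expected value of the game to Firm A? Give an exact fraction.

41/30

Against (1/5, 1/5, 3/5), each row's expected payoff is low price: 1; medium price: 16/5.
Taking the (5/6, 1/6)-weighted average: (5/6)·(1) + (1/6)·(16/5) = 41/30.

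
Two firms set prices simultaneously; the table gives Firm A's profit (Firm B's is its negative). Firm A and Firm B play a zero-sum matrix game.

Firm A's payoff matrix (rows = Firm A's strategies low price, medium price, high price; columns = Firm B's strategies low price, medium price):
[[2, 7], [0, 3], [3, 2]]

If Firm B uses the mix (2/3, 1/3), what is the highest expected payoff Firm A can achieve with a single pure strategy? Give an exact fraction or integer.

11/3

low price: (2)·(2/3) + (7)·(1/3) = 11/3.
medium price: (0)·(2/3) + (3)·(1/3) = 1.
high price: (3)·(2/3) + (2)·(1/3) = 8/3.
The best pure response is low price with expected payoff 11/3.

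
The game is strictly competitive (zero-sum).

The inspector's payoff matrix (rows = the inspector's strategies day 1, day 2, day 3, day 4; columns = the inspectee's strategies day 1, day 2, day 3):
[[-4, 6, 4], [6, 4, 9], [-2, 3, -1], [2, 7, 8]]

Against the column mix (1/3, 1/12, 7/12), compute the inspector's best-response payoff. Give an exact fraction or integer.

91/12

day 1: (-4)·(1/3) + (6)·(1/12) + (4)·(7/12) = 3/2.
day 2: (6)·(1/3) + (4)·(1/12) + (9)·(7/12) = 91/12.
day 3: (-2)·(1/3) + (3)·(1/12) + (-1)·(7/12) = -1.
day 4: (2)·(1/3) + (7)·(1/12) + (8)·(7/12) = 71/12.
The best pure response is day 2 with expected payoff 91/12.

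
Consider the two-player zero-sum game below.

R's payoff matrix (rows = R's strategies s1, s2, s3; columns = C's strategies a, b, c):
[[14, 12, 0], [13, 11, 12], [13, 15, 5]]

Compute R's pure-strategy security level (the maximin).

11

The worst-case payoff for each row is s1: 0, s2: 11, s3: 5.
The best of these is 11.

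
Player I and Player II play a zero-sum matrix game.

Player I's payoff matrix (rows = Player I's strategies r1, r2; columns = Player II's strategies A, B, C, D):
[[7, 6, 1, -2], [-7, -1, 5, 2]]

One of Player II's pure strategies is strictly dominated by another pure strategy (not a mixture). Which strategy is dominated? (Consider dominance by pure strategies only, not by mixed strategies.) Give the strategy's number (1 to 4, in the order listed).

Player II prefers columns that give Player I less. Compare C with D: -2 < 1, 2 < 5.
So D strictly dominates C for Player II; C is strictly dominated.

3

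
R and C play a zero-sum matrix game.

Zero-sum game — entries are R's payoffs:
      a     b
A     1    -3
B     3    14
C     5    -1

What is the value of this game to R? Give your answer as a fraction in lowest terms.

73/17

Row A is strictly dominated by row C, so R never plays it.
The remaining 2×2 game on (B, C) × (a, b) has no saddle point. Let R play B with probability p; indifference gives 3p + 5(1−p) = 14p − (1−p), so p = 6/17.
Similarly C's optimal q on a is 15/17, and the value is 3·(15/17) + (14)·(2/17) = 73/17.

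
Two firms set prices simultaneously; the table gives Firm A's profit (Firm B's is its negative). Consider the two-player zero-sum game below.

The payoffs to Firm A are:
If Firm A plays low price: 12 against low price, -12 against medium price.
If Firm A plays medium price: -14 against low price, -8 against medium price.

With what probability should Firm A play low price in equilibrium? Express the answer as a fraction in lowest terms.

Row minima are -12 and -14, so Firm A's maximin is -12; column maxima are 12 and -8, so Firm B's minimax is -8. These differ, so the equilibrium is in mixed strategies.
Let Firm A play low price with probability p. Firm B is indifferent when 12p − 14(1−p) = −12p − 8(1−p), giving p = 1/5.

1/5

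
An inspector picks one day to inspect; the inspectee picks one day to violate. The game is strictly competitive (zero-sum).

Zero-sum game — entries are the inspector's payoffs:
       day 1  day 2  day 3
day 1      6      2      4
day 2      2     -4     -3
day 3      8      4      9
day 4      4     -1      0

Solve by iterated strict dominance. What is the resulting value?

Column day 1 is strictly dominated by day 2 for the inspectee (2<6, -4<2, 4<8, -1<4); eliminate day 1.
Row day 4 is strictly dominated by row day 1 (2>-1, 4>0); eliminate day 4.
Row day 2 is strictly dominated by row day 1 (2>-4, 4>-3); eliminate day 2.
Row day 1 is strictly dominated by row day 3 (4>2, 9>4); eliminate day 1.
Column day 3 is strictly dominated by day 2 for the inspectee (4<9); eliminate day 3.
Only (day 3, day 2) remains, with payoff 4.

4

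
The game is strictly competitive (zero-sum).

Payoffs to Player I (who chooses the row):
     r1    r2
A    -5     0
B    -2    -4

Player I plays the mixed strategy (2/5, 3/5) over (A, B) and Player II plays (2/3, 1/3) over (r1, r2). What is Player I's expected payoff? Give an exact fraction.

-44/15

Against (2/3, 1/3), each row's expected payoff is A: -10/3; B: -8/3.
Taking the (2/5, 3/5)-weighted average: (2/5)·(-10/3) + (3/5)·(-8/3) = -44/15.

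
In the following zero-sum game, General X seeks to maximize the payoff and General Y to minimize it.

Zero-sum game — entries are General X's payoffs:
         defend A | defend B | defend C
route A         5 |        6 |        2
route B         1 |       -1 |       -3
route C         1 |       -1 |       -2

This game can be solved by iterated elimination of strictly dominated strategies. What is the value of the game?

Row route C is strictly dominated by row route A (5>1, 6>-1, 2>-2); eliminate route C.
Row route B is strictly dominated by row route A (5>1, 6>-1, 2>-3); eliminate route B.
Column defend A is strictly dominated by defend C for General Y (2<5); eliminate defend A.
Column defend B is strictly dominated by defend C for General Y (2<6); eliminate defend B.
Only (route A, defend C) remains, with payoff 2.

2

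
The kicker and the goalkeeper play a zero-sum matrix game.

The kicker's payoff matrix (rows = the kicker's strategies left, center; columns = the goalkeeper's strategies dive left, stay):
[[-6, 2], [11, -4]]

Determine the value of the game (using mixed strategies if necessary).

-2/23

Row minima are -6 and -4, so the kicker's maximin is -4; column maxima are 11 and 2, so the goalkeeper's minimax is 2. These differ, so the equilibrium is in mixed strategies.
Let the kicker play left with probability p. The goalkeeper is indifferent when −6p + 11(1−p) = 2p − 4(1−p), giving p = 15/23.
Let the goalkeeper play dive left with probability q. The kicker is indifferent when −6q + 2(1−q) = 11q − 4(1−q), giving q = 6/23.
The value is -6·(6/23) + (2)·(17/23) = -2/23.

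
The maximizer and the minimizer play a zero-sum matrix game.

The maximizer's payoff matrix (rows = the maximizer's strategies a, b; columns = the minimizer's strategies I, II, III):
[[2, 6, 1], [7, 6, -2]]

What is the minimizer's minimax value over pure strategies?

The worst case (largest entry) in each column is I: 7, II: 6, III: 1.
The best (smallest) of these is 1.

1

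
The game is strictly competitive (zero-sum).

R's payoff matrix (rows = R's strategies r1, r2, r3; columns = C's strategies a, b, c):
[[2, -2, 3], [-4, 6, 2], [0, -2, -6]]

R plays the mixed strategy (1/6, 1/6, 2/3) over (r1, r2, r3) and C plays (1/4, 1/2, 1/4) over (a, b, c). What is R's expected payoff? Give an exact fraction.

Against (1/4, 1/2, 1/4), each row's expected payoff is r1: 1/4; r2: 5/2; r3: -5/2.
Taking the (1/6, 1/6, 2/3)-weighted average: (1/6)·(1/4) + (1/6)·(5/2) + (2/3)·(-5/2) = -29/24.

-29/24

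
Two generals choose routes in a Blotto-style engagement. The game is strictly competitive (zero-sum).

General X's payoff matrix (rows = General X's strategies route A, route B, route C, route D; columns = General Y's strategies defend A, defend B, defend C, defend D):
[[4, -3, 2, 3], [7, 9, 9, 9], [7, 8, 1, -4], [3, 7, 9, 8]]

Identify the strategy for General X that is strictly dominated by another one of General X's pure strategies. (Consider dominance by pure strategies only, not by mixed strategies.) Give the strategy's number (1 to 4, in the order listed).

Compare route A with route B: 7 > 4, 9 > -3, 9 > 2, 9 > 3.
So route B strictly dominates route A for General X; route A is strictly dominated.

1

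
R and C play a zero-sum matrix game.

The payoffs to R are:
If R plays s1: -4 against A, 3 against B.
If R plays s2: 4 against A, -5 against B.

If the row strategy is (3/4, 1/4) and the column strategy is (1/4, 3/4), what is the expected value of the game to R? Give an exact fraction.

1/4

Against (1/4, 3/4), each row's expected payoff is s1: 5/4; s2: -11/4.
Taking the (3/4, 1/4)-weighted average: (3/4)·(5/4) + (1/4)·(-11/4) = 1/4.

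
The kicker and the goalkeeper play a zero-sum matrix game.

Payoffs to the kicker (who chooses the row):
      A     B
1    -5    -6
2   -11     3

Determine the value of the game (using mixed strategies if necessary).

Row minima are -6 and -11, so the kicker's maximin is -6; column maxima are -5 and 3, so the goalkeeper's minimax is -5. These differ, so the equilibrium is in mixed strategies.
Let the kicker play 1 with probability p. The goalkeeper is indifferent when −5p − 11(1−p) = −6p + 3(1−p), giving p = 14/15.
Let the goalkeeper play A with probability q. The kicker is indifferent when −5q − 6(1−q) = −11q + 3(1−q), giving q = 3/5.
The value is -5·(3/5) + (-6)·(2/5) = -27/5.

-27/5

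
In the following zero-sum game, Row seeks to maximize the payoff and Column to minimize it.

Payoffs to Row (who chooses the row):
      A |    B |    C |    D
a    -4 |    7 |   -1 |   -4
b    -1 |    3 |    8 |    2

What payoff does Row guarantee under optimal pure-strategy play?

-1

Row minima: -4, -1 → Row's maximin is -1.
Column maxima: -1, 7, 8, 2 → Column's minimax is -1.
They coincide at (b, A), so the value is -1.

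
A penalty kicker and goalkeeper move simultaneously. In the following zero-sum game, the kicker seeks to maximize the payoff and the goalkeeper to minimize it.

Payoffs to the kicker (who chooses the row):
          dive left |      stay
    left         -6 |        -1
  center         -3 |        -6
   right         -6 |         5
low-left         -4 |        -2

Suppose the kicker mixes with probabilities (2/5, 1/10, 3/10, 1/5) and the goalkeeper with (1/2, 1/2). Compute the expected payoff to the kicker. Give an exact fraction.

-13/5

Against (1/2, 1/2), each row's expected payoff is left: -7/2; center: -9/2; right: -1/2; low-left: -3.
Taking the (2/5, 1/10, 3/10, 1/5)-weighted average: (2/5)·(-7/2) + (1/10)·(-9/2) + (3/10)·(-1/2) + (1/5)·(-3) = -13/5.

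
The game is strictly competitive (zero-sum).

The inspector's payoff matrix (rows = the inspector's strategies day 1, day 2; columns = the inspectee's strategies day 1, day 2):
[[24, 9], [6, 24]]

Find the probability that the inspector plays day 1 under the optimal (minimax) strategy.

Row minima are 9 and 6, so the inspector's maximin is 9; column maxima are 24 and 24, so the inspectee's minimax is 24. These differ, so the equilibrium is in mixed strategies.
Let the inspector play day 1 with probability p. The inspectee is indifferent when 24p + 6(1−p) = 9p + 24(1−p), giving p = 6/11.

6/11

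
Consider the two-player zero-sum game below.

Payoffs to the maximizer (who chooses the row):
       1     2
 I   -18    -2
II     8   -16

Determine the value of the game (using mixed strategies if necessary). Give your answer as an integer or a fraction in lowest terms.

Row minima are -18 and -16, so the maximizer's maximin is -16; column maxima are 8 and -2, so the minimizer's minimax is -2. These differ, so the equilibrium is in mixed strategies.
Let the maximizer play I with probability p. The minimizer is indifferent when −18p + 8(1−p) = −2p − 16(1−p), giving p = 3/5.
Let the minimizer play 1 with probability q. The maximizer is indifferent when −18q − 2(1−q) = 8q − 16(1−q), giving q = 7/20.
The value is -18·(7/20) + (-2)·(13/20) = -38/5.

-38/5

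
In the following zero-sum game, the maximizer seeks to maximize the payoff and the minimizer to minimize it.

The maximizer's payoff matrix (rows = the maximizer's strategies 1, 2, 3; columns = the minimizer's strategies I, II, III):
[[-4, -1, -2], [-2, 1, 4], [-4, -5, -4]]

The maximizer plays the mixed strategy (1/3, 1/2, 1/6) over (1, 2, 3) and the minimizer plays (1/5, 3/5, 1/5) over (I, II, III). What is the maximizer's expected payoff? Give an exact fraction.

Against (1/5, 3/5, 1/5), each row's expected payoff is 1: -9/5; 2: 1; 3: -23/5.
Taking the (1/3, 1/2, 1/6)-weighted average: (1/3)·(-9/5) + (1/2)·(1) + (1/6)·(-23/5) = -13/15.

-13/15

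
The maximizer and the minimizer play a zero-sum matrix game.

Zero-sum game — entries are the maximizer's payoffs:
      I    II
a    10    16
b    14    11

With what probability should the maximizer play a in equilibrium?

Row minima are 10 and 11, so the maximizer's maximin is 11; column maxima are 14 and 16, so the minimizer's minimax is 14. These differ, so the equilibrium is in mixed strategies.
Let the maximizer play a with probability p. The minimizer is indifferent when 10p + 14(1−p) = 16p + 11(1−p), giving p = 1/3.

1/3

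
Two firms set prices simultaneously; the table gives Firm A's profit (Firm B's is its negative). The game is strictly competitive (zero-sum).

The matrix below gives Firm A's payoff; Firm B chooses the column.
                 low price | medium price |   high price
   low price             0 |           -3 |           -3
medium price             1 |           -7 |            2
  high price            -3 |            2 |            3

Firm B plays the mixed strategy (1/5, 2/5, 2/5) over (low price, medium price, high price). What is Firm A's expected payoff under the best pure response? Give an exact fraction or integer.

low price: (0)·(1/5) + (-3)·(2/5) + (-3)·(2/5) = -12/5.
medium price: (1)·(1/5) + (-7)·(2/5) + (2)·(2/5) = -9/5.
high price: (-3)·(1/5) + (2)·(2/5) + (3)·(2/5) = 7/5.
The best pure response is high price with expected payoff 7/5.

7/5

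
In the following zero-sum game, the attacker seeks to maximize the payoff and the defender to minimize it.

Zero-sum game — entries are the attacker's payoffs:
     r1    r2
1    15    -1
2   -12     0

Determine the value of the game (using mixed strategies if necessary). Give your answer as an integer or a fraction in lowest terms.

-3/7

Row minima are -1 and -12, so the attacker's maximin is -1; column maxima are 15 and 0, so the defender's minimax is 0. These differ, so the equilibrium is in mixed strategies.
Let the attacker play 1 with probability p. The defender is indifferent when 15p − 12(1−p) = −p, giving p = 3/7.
Let the defender play r1 with probability q. The attacker is indifferent when 15q − (1−q) = −12q, giving q = 1/28.
The value is 15·(1/28) + (-1)·(27/28) = -3/7.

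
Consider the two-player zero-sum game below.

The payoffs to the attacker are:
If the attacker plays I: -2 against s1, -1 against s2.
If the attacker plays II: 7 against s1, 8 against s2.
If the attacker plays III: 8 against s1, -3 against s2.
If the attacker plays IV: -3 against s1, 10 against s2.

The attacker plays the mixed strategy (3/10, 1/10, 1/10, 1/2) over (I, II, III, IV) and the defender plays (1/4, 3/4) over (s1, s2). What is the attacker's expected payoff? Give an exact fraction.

15/4

Against (1/4, 3/4), each row's expected payoff is I: -5/4; II: 31/4; III: -1/4; IV: 27/4.
Taking the (3/10, 1/10, 1/10, 1/2)-weighted average: (3/10)·(-5/4) + (1/10)·(31/4) + (1/10)·(-1/4) + (1/2)·(27/4) = 15/4.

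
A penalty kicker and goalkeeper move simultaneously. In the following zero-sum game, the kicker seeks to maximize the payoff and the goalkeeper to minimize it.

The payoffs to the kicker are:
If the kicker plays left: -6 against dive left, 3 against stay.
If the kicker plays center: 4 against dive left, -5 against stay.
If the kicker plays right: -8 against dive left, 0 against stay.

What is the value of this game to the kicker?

Row right is strictly dominated by row left, so the kicker never plays it.
The remaining 2×2 game on (left, center) × (dive left, stay) has no saddle point. Let the kicker play left with probability p; indifference gives −6p + 4(1−p) = 3p − 5(1−p), so p = 1/2.
Similarly the goalkeeper's optimal q on dive left is 4/9, and the value is -6·(4/9) + (3)·(5/9) = -1.

-1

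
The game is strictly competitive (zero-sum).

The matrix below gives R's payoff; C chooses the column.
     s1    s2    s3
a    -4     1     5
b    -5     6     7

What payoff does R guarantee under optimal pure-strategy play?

-4

Row minima: -4, -5 → R's maximin is -4.
Column maxima: -4, 6, 7 → C's minimax is -4.
They coincide at (a, s1), so the value is -4.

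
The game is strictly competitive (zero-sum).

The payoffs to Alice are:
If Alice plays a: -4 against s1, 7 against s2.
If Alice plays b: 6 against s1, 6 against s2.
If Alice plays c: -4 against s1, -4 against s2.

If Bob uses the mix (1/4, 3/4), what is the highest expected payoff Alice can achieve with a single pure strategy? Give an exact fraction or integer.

6

a: (-4)·(1/4) + (7)·(3/4) = 17/4.
b: (6)·(1/4) + (6)·(3/4) = 6.
c: (-4)·(1/4) + (-4)·(3/4) = -4.
The best pure response is b with expected payoff 6.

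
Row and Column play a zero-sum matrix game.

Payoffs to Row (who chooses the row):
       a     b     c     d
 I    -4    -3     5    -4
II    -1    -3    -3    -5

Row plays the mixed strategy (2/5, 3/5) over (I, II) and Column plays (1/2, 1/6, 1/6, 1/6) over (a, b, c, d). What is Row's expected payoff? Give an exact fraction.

Against (1/2, 1/6, 1/6, 1/6), each row's expected payoff is I: -7/3; II: -7/3.
Taking the (2/5, 3/5)-weighted average: (2/5)·(-7/3) + (3/5)·(-7/3) = -7/3.

-7/3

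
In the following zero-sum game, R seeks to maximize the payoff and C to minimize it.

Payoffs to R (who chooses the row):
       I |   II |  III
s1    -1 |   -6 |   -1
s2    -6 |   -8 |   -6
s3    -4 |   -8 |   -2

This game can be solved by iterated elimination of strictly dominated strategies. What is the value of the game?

-6

Row s2 is strictly dominated by row s1 (-1>-6, -6>-8, -1>-6); eliminate s2.
Row s3 is strictly dominated by row s1 (-1>-4, -6>-8, -1>-2); eliminate s3.
Column III is strictly dominated by II for C (-6<-1); eliminate III.
Column I is strictly dominated by II for C (-6<-1); eliminate I.
Only (s1, II) remains, with payoff -6.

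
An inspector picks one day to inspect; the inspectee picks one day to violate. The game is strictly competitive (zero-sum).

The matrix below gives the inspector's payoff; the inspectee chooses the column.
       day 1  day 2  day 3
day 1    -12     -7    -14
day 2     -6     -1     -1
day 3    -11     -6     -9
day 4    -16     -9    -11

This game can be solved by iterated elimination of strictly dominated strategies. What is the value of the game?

-6

Column day 2 is strictly dominated by day 1 for the inspectee (-12<-7, -6<-1, -11<-6, -16<-9); eliminate day 2.
Row day 3 is strictly dominated by row day 2 (-6>-11, -1>-9); eliminate day 3.
Row day 1 is strictly dominated by row day 2 (-6>-12, -1>-14); eliminate day 1.
Row day 4 is strictly dominated by row day 2 (-6>-16, -1>-11); eliminate day 4.
Column day 3 is strictly dominated by day 1 for the inspectee (-6<-1); eliminate day 3.
Only (day 2, day 1) remains, with payoff -6.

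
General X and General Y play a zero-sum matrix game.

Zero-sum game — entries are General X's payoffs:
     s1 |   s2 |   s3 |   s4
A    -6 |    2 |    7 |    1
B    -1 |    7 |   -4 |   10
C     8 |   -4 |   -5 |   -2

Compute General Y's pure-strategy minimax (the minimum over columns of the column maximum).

The worst case (largest entry) in each column is s1: 8, s2: 7, s3: 7, s4: 10.
The best (smallest) of these is 7.

7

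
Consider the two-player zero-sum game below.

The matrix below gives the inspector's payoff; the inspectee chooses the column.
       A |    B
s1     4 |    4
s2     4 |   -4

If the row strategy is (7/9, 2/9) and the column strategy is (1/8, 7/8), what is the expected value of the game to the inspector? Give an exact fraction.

Against (1/8, 7/8), each row's expected payoff is s1: 4; s2: -3.
Taking the (7/9, 2/9)-weighted average: (7/9)·(4) + (2/9)·(-3) = 22/9.

22/9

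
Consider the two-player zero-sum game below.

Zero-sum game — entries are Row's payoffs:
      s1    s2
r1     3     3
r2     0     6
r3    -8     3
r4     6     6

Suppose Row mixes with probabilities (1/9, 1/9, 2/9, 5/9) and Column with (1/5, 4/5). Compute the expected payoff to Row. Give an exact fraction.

Against (1/5, 4/5), each row's expected payoff is r1: 3; r2: 24/5; r3: 4/5; r4: 6.
Taking the (1/9, 1/9, 2/9, 5/9)-weighted average: (1/9)·(3) + (1/9)·(24/5) + (2/9)·(4/5) + (5/9)·(6) = 197/45.

197/45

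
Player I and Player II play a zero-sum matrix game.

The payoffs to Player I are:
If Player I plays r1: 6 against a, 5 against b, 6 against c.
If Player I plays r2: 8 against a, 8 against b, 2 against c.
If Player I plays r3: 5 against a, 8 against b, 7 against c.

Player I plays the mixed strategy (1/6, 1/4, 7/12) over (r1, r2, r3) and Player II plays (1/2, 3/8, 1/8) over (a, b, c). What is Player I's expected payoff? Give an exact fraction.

Against (1/2, 3/8, 1/8), each row's expected payoff is r1: 45/8; r2: 29/4; r3: 51/8.
Taking the (1/6, 1/4, 7/12)-weighted average: (1/6)·(45/8) + (1/4)·(29/4) + (7/12)·(51/8) = 207/32.

207/32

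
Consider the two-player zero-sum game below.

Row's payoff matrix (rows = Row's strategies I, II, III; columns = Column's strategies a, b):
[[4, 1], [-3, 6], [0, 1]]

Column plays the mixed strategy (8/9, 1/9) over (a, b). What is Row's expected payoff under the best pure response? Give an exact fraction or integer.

11/3

I: (4)·(8/9) + (1)·(1/9) = 11/3.
II: (-3)·(8/9) + (6)·(1/9) = -2.
III: (0)·(8/9) + (1)·(1/9) = 1/9.
The best pure response is I with expected payoff 11/3.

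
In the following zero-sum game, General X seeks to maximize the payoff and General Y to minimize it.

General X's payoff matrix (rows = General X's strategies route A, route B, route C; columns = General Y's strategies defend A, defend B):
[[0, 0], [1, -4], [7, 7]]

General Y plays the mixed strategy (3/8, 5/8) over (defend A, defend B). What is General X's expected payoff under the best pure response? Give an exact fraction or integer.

route A: (0)·(3/8) + (0)·(5/8) = 0.
route B: (1)·(3/8) + (-4)·(5/8) = -17/8.
route C: (7)·(3/8) + (7)·(5/8) = 7.
The best pure response is route C with expected payoff 7.

7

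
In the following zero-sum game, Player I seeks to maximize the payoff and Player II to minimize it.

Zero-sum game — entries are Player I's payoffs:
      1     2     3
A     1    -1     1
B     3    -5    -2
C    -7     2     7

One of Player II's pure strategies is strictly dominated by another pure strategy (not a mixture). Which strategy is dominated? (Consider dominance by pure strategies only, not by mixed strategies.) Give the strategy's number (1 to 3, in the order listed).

3

Player II prefers columns that give Player I less. Compare 3 with 2: -1 < 1, -5 < -2, 2 < 7.
So 2 strictly dominates 3 for Player II; 3 is strictly dominated.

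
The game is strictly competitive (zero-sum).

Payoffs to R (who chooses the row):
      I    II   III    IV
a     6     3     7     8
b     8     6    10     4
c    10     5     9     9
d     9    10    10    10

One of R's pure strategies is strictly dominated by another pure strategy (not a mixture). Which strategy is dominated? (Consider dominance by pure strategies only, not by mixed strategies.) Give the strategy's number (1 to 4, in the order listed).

Compare a with c: 10 > 6, 5 > 3, 9 > 7, 9 > 8.
So c strictly dominates a for R; a is strictly dominated.

1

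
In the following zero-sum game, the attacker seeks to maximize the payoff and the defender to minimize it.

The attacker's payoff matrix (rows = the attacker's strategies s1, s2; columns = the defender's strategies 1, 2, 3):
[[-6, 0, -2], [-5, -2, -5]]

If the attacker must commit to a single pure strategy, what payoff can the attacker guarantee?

The worst-case payoff for each row is s1: -6, s2: -5.
The best of these is -5.

-5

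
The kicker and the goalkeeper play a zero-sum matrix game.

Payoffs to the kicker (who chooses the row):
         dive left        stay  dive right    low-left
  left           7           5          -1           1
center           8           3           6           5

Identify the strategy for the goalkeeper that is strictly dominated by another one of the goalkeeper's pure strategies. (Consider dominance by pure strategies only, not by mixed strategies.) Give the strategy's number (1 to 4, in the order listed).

1

The goalkeeper prefers columns that give the kicker less. Compare dive left with stay: 5 < 7, 3 < 8.
So stay strictly dominates dive left for the goalkeeper; dive left is strictly dominated.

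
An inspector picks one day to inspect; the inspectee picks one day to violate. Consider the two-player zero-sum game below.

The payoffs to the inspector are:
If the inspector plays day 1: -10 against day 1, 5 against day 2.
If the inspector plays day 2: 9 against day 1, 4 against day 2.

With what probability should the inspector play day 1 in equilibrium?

1/4

Row minima are -10 and 4, so the inspector's maximin is 4; column maxima are 9 and 5, so the inspectee's minimax is 5. These differ, so the equilibrium is in mixed strategies.
Let the inspector play day 1 with probability p. The inspectee is indifferent when −10p + 9(1−p) = 5p + 4(1−p), giving p = 1/4.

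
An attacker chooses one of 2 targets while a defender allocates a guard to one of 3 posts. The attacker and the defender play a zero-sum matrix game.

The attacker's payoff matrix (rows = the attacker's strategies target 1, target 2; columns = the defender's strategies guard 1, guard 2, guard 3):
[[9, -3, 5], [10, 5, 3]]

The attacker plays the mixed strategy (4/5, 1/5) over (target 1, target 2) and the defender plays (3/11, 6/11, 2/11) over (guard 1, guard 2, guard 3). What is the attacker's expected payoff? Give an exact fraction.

142/55

Against (3/11, 6/11, 2/11), each row's expected payoff is target 1: 19/11; target 2: 6.
Taking the (4/5, 1/5)-weighted average: (4/5)·(19/11) + (1/5)·(6) = 142/55.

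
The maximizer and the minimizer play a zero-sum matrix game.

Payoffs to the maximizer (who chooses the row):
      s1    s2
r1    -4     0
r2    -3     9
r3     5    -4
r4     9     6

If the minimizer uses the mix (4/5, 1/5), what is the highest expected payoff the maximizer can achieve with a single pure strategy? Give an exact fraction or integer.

42/5

r1: (-4)·(4/5) + (0)·(1/5) = -16/5.
r2: (-3)·(4/5) + (9)·(1/5) = -3/5.
r3: (5)·(4/5) + (-4)·(1/5) = 16/5.
r4: (9)·(4/5) + (6)·(1/5) = 42/5.
The best pure response is r4 with expected payoff 42/5.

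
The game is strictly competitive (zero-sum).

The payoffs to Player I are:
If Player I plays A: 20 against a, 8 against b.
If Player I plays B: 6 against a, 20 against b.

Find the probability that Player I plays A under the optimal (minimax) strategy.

Row minima are 8 and 6, so Player I's maximin is 8; column maxima are 20 and 20, so Player II's minimax is 20. These differ, so the equilibrium is in mixed strategies.
Let Player I play A with probability p. Player II is indifferent when 20p + 6(1−p) = 8p + 20(1−p), giving p = 7/13.

7/13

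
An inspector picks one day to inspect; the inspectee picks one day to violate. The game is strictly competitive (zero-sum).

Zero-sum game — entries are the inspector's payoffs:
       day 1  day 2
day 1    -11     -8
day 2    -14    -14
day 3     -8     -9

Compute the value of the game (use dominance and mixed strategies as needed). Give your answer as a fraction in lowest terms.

-35/4

Row day 2 is strictly dominated by row day 3, so the inspector never plays it.
The remaining 2×2 game on (day 1, day 3) × (day 1, day 2) has no saddle point. Let the inspector play day 1 with probability p; indifference gives −11p − 8(1−p) = −8p − 9(1−p), so p = 1/4.
Similarly the inspectee's optimal q on day 1 is 1/4, and the value is -11·(1/4) + (-8)·(3/4) = -35/4.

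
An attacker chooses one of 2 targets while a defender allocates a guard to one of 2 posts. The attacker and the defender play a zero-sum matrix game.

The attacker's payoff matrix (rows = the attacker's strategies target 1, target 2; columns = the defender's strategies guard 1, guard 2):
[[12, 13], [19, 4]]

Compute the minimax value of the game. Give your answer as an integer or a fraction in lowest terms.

Row minima are 12 and 4, so the attacker's maximin is 12; column maxima are 19 and 13, so the defender's minimax is 13. These differ, so the equilibrium is in mixed strategies.
Let the attacker play target 1 with probability p. The defender is indifferent when 12p + 19(1−p) = 13p + 4(1−p), giving p = 15/16.
Let the defender play guard 1 with probability q. The attacker is indifferent when 12q + 13(1−q) = 19q + 4(1−q), giving q = 9/16.
The value is 12·(9/16) + (13)·(7/16) = 199/16.

199/16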